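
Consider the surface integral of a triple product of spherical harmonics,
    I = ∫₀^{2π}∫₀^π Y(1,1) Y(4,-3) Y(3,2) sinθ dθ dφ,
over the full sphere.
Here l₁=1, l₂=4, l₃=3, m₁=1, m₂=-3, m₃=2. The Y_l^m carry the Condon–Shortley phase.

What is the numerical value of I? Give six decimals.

Rules hold: Σm=0, L=8 even, 3≤3≤5.
N = 3·9·7 = 189
Δ = 2!·0!·6!/9! = 1/252
Racah Σ t=1..1: t=1:−1/36 = -1/36
⇒ 3j(1 4 3; 0 0 0)² = 4/63, sgn +1
Racah Σ t=0..0: t=0:+1/240 = 1/240
⇒ 3j(1 4 3; 1 -3 2)² = 1/12, sgn -1
4πI² = N·(3j₀)²·(3jₘ)² = 1/1
I = -1·√(1/4π) = -0.28209479

-0.282095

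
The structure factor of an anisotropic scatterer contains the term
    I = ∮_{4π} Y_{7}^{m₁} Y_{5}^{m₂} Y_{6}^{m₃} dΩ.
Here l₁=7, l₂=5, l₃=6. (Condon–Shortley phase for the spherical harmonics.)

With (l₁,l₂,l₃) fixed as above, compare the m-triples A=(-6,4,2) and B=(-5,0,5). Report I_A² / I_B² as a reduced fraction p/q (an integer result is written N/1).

15379/825

Shared (l₁,l₂,l₃)=(7,5,6): N and (l;000)² cancel in I_A²/I_B².
A: Δ = 6!·8!·4!/19! = 1/174594420; Racah Σ t=5..6: t=5:−1/116121600 t=6:+1/21772800 = 13/348364800; ⇒ 3j(7 5 6; -6 4 2)² = 169/9690, sgn +1
B: Δ = 6!·8!·4!/19! = 1/174594420; Racah Σ t=4..5: t=4:+1/11612160 t=5:−1/14515200 = 1/58060800; ⇒ 3j(7 5 6; -5 0 5)² = 55/58786, sgn -1
I_A²/I_B² = (169/9690)/(55/58786) = 15379/825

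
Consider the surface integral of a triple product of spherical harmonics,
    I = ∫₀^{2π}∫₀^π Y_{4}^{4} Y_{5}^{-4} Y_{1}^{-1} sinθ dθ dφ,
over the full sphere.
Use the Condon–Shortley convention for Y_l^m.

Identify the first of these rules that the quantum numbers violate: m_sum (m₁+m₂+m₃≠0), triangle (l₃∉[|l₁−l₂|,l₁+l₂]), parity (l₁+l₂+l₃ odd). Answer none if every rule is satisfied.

m₁+m₂+m₃ = 4 − 4 − 1 = -1  ✗
triangle: |4−5|=1 ≤ l₃=1 ≤ 4+5=9
parity: l₁+l₂+l₃ = 10 is even

m_sum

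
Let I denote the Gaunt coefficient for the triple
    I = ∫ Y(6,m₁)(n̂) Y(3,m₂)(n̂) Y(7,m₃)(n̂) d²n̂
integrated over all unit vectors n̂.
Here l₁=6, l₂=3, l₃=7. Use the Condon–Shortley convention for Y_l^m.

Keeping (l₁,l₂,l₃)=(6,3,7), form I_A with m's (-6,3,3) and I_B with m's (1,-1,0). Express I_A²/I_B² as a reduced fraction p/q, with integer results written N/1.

495/28

l's match ⇒ only the (l;m) 3-j factors differ between A and B.
A: triangle coeff Δ(6,3,7) = 1/2042040; Σ_t [2,2]: t=2:+1/174182400 = 1/174182400; (3j)²=3/6188 [(6 3 7; -6 3 3)], sign=+1
B: triangle coeff Δ(6,3,7) = 1/2042040; Σ_t [0,2]: t=0:+1/115200 t=1:−1/103680 t=2:+1/1451520 = -1/3628800; (3j)²=1/36465 [(6 3 7; 1 -1 0)], sign=+1
I_A²/I_B² = (3/6188)/(1/36465) = 495/28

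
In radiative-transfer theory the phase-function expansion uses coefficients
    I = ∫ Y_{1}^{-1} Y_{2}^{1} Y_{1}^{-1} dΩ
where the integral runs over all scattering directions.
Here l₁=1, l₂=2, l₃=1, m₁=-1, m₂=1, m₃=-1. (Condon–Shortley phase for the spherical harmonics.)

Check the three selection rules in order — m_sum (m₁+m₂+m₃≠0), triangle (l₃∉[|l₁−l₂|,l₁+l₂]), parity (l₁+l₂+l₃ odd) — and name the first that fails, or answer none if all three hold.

m_sum

m₁+m₂+m₃ = -1 + 1 − 1 = -1  ✗
triangle: |1−2|=1 ≤ l₃=1 ≤ 1+2=3
parity: l₁+l₂+l₃ = 4 is even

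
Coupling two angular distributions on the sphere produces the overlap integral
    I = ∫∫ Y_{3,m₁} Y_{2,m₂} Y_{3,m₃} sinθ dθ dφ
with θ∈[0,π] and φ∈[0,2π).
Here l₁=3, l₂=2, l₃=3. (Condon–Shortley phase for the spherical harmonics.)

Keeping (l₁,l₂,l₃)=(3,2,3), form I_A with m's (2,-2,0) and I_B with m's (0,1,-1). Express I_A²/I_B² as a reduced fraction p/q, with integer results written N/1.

Same 3,2,3: normalisation and zero-m 3j drop out of the ratio.
A: Δ: 2! 4! 2! / 9! → 1/3780; sum: t=0:+1/24 = 1/24; 3j²(3 2 3; 2 -2 0) = Δ·Π!·Σ² = 1/21  (sign -1)
B: Δ: 2! 4! 2! / 9! → 1/3780; sum: t=1:−1/8 t=2:+1/12 = -1/24; 3j²(3 2 3; 0 1 -1) = Δ·Π!·Σ² = 1/210  (sign -1)
I_A²/I_B² = (1/21)/(1/210) = 10/1

10/1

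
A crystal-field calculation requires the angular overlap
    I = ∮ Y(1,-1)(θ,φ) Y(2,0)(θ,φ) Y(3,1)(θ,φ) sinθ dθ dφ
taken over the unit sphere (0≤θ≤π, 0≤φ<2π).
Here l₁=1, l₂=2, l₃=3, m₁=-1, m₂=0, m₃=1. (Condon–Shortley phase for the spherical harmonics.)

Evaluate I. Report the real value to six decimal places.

-0.202301

Checks pass: Σm=0; 6 even; l₃=3∈[1,3].
(2·1+1)(2·2+1)(2·3+1) = 105
Δ: 0! 2! 4! / 7! → 1/105
sum: t=0:+1/4 = 1/4
3j²(1 2 3; 0 0 0) = Δ·Π!·Σ² = 3/35  (sign -1)
sum: t=0:+1/8 = 1/8
3j²(1 2 3; -1 0 1) = Δ·Π!·Σ² = 2/35  (sign +1)
combine: 4πI² = 105·3/35·2/35 = 18/35
take √, sign -1: I = -0.20230066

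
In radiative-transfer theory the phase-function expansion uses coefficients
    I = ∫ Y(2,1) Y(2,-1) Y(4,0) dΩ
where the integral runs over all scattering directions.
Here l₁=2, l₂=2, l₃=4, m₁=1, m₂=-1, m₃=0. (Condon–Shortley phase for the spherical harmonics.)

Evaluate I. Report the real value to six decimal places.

Rules hold: Σm=0, L=8 even, 0≤4≤4.
N = 5·5·9 = 225
Δ = 0!·4!·4!/9! = 1/630
Racah Σ t=0..0: t=0:+1/16 = 1/16
⇒ 3j(2 2 4; 0 0 0)² = 2/35, sgn +1
Racah Σ t=0..0: t=0:+1/36 = 1/36
⇒ 3j(2 2 4; 1 -1 0)² = 8/315, sgn +1
4πI² = N·(3j₀)²·(3jₘ)² = 16/49
I = +1·√(0.326531/4π) = 0.16119702

0.161197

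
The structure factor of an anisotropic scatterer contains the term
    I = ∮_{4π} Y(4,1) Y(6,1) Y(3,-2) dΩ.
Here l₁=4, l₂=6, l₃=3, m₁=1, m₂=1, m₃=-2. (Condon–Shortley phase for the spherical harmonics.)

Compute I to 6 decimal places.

0.000000

l₁+l₂+l₃=13 is odd: 3j(l;000)=0 ⇒ I=0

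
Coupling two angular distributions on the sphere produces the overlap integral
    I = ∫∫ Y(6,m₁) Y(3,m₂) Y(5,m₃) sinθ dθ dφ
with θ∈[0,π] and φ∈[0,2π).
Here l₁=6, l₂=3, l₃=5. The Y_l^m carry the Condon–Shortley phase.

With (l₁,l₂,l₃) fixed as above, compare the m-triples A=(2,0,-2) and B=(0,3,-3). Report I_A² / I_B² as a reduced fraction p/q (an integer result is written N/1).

Same 6,3,5: normalisation and zero-m 3j drop out of the ratio.
A: Δ: 4! 8! 2! / 15! → 1/675675; sum: t=1:−1/8640 t=2:+1/5760 t=3:−1/60480 = 1/24192; 3j²(6 3 5; 2 0 -2) = Δ·Π!·Σ² = 8/3003  (sign -1)
B: Δ: 4! 8! 2! / 15! → 1/675675; sum: t=4:+1/69120 = 1/69120; 3j²(6 3 5; 0 3 -3) = Δ·Π!·Σ² = 4/429  (sign +1)
I_A²/I_B² = (8/3003)/(4/429) = 2/7

2/7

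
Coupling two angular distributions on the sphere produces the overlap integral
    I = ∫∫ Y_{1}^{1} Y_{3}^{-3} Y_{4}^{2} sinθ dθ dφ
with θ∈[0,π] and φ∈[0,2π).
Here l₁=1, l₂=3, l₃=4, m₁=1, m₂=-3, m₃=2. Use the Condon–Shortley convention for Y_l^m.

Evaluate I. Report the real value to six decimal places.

Rules hold: Σm=0, L=8 even, 2≤4≤4.
N = 3·7·9 = 189
Δ = 0!·2!·6!/9! = 1/252
Racah Σ t=0..0: t=0:+1/36 = 1/36
⇒ 3j(1 3 4; 0 0 0)² = 4/63, sgn +1
Racah Σ t=0..0: t=0:+1/1440 = 1/1440
⇒ 3j(1 3 4; 1 -3 2)² = 1/252, sgn +1
4πI² = N·(3j₀)²·(3jₘ)² = 1/21
I = +1·√(0.047619/4π) = 0.06155813

0.061558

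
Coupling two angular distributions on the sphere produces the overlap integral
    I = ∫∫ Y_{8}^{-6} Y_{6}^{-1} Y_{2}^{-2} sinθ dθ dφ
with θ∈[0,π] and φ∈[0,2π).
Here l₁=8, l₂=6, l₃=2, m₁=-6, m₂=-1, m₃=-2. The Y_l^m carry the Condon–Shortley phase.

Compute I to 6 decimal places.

0.000000

Σmᵢ = -9 ≠ 0, so the φ-integral vanishes; I = 0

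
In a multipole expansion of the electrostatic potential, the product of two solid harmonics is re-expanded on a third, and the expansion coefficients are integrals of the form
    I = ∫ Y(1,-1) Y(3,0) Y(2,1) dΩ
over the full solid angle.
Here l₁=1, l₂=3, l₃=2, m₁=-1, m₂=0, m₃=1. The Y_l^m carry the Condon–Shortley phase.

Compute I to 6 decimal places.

Rules hold: Σm=0, L=6 even, 2≤2≤4.
N = 3·7·5 = 105
Δ = 2!·0!·4!/7! = 1/105
Racah Σ t=1..1: t=1:−1/4 = -1/4
⇒ 3j(1 3 2; 0 0 0)² = 3/35, sgn -1
Racah Σ t=2..2: t=2:+1/12 = 1/12
⇒ 3j(1 3 2; -1 0 1)² = 1/35, sgn -1
4πI² = N·(3j₀)²·(3jₘ)² = 9/35
I = +1·√(0.257143/4π) = 0.14304817

0.143048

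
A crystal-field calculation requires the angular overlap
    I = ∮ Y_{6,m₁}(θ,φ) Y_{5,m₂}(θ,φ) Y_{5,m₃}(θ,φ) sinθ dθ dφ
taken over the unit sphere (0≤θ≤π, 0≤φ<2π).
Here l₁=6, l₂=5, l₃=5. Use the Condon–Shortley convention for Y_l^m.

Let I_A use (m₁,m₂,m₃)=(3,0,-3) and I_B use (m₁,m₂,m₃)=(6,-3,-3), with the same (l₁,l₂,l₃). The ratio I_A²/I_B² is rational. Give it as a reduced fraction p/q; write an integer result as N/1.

Same 6,5,5: normalisation and zero-m 3j drop out of the ratio.
A: Δ: 6! 6! 4! / 17! → 1/28588560; sum: t=1:−1/138240 t=2:+1/34560 t=3:−1/103680 = 1/82944; 3j²(6 5 5; 3 0 -3) = Δ·Π!·Σ² = 125/9724  (sign +1)
B: Δ: 6! 6! 4! / 17! → 1/28588560; sum: t=0:+1/2073600 = 1/2073600; 3j²(6 5 5; 6 -3 -3) = Δ·Π!·Σ² = 28/1105  (sign +1)
I_A²/I_B² = (125/9724)/(28/1105) = 625/1232

625/1232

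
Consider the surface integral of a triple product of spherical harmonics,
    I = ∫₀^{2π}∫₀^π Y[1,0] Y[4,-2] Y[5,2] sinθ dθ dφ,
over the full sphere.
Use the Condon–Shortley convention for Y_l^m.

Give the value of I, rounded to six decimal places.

0.225034

Rules hold: Σm=0, L=10 even, 3≤5≤5.
N = 3·9·11 = 297
Δ = 0!·2!·8!/11! = 1/495
Racah Σ t=0..0: t=0:+1/576 = 1/576
⇒ 3j(1 4 5; 0 0 0)² = 5/99, sgn -1
Racah Σ t=0..0: t=0:+1/1440 = 1/1440
⇒ 3j(1 4 5; 0 -2 2)² = 7/165, sgn -1
4πI² = N·(3j₀)²·(3jₘ)² = 7/11
I = +1·√(0.636364/4π) = 0.22503380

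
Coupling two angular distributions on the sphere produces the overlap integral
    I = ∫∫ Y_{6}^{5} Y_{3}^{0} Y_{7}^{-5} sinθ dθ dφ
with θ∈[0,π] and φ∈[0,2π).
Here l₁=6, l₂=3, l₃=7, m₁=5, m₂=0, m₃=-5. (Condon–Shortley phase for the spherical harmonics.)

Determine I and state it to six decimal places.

Rules hold: Σm=0, L=16 even, 3≤7≤9.
N = 13·7·15 = 1365
Δ = 2!·10!·4!/17! = 1/2042040
Racah Σ t=0..2: t=0:+1/207360 t=1:−1/57600 t=2:+1/207360 = -1/129600
⇒ 3j(6 3 7; 0 0 0)² = 168/12155, sgn +1
Racah Σ t=0..1: t=0:+1/4354560 t=1:−1/14515200 = 1/6220800
⇒ 3j(6 3 7; 5 0 -5)² = 77/4420, sgn +1
4πI² = N·(3j₀)²·(3jₘ)² = 6174/18785
I = +1·√(0.328666/4π) = 0.16172337

0.161723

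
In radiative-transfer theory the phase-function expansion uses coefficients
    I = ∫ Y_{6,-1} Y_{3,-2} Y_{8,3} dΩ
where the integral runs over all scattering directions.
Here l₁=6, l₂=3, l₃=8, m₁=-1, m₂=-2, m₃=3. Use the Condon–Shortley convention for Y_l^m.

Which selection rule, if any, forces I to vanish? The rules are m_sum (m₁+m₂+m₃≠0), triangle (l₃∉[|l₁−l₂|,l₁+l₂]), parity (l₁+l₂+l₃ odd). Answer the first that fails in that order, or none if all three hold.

parity

m₁+m₂+m₃ = -1 − 2 + 3 = 0  ✓
triangle: |6−3|=3 ≤ l₃=8 ≤ 6+3=9  ✓
parity: l₁+l₂+l₃ = 17 is odd  ✗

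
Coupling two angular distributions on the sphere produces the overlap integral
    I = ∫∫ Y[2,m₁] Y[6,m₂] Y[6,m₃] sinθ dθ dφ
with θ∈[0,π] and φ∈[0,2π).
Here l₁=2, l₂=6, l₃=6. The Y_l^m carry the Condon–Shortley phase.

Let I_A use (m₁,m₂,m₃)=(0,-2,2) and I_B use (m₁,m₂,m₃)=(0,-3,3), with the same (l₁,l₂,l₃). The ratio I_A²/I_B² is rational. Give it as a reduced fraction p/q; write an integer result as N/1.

4/1

Same 2,6,6: normalisation and zero-m 3j drop out of the ratio.
A: Δ: 2! 2! 10! / 15! → 1/90090; sum: t=0:+1/69120 t=1:−1/30240 t=2:+1/322560 = -1/64512; 3j²(2 6 6; 0 -2 2) = Δ·Π!·Σ² = 10/1001  (sign -1)
B: Δ: 2! 2! 10! / 15! → 1/90090; sum: t=0:+1/120960 t=1:−1/80640 t=2:+1/1451520 = -1/290304; 3j²(2 6 6; 0 -3 3) = Δ·Π!·Σ² = 5/2002  (sign +1)
I_A²/I_B² = (10/1001)/(5/2002) = 4/1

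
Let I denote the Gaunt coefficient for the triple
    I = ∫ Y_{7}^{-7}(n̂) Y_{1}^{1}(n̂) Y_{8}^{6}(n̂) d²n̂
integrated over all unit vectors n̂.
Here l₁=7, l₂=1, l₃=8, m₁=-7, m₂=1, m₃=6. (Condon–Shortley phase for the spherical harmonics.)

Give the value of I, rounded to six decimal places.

m-sum 0 ✓  L=16 even ✓  6≤8≤8 ✓
Π(2lᵢ+1) = 15×3×17 = 765
triangle coeff Δ(7,1,8) = 1/2040
Σ_t [0,0]: t=0:+1/25401600 = 1/25401600
(3j)²=8/255 [(7 1 8; 0 0 0)], sign=+1
Σ_t [0,0]: t=0:+1/174356582400 = 1/174356582400
(3j)²=1/2040 [(7 1 8; -7 1 6)], sign=+1
⇒ 4πI² = 1/85
I = (+1)√(1/85/(4π)) = 0.03059748

0.030597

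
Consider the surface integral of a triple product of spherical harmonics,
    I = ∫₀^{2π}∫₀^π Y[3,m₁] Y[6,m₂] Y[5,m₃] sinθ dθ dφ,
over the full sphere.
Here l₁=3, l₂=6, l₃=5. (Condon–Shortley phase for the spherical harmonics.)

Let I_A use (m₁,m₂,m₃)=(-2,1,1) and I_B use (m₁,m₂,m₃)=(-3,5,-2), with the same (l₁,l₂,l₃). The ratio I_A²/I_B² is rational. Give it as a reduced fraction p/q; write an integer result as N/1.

Shared (l₁,l₂,l₃)=(3,6,5): N and (l;000)² cancel in I_A²/I_B².
A: Δ = 4!·2!·8!/15! = 1/675675; Racah Σ t=3..4: t=3:−1/6912 t=4:+1/17280 = -1/11520; ⇒ 3j(3 6 5; -2 1 1)² = 2/143, sgn -1
B: Δ = 4!·2!·8!/15! = 1/675675; Racah Σ t=4..4: t=4:+1/241920 = 1/241920; ⇒ 3j(3 6 5; -3 5 -2)² = 2/91, sgn -1
I_A²/I_B² = (2/143)/(2/91) = 7/11

7/11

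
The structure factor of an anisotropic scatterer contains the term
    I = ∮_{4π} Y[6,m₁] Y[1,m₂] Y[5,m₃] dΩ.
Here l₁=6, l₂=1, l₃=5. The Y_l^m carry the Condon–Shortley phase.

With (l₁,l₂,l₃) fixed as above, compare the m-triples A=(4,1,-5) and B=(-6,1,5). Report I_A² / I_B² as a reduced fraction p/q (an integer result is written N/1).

1/66

Same 6,1,5: normalisation and zero-m 3j drop out of the ratio.
A: Δ: 2! 10! 0! / 13! → 1/858; sum: t=2:+1/7257600 = 1/7257600; 3j²(6 1 5; 4 1 -5) = Δ·Π!·Σ² = 1/858  (sign +1)
B: Δ: 2! 10! 0! / 13! → 1/858; sum: t=2:+1/7257600 = 1/7257600; 3j²(6 1 5; -6 1 5) = Δ·Π!·Σ² = 1/13  (sign +1)
I_A²/I_B² = (1/858)/(1/13) = 1/66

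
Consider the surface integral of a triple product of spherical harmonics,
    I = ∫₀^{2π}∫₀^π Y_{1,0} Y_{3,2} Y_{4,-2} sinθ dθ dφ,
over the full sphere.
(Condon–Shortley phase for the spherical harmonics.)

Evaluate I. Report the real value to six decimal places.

m-sum 0 ✓  L=8 even ✓  2≤4≤4 ✓
Π(2lᵢ+1) = 3×7×9 = 189
triangle coeff Δ(1,3,4) = 1/252
Σ_t [0,0]: t=0:+1/36 = 1/36
(3j)²=4/63 [(1 3 4; 0 0 0)], sign=+1
Σ_t [0,0]: t=0:+1/120 = 1/120
(3j)²=1/21 [(1 3 4; 0 2 -2)], sign=+1
⇒ 4πI² = 4/7
I = (+1)√(4/7/(4π)) = 0.21324362

0.213244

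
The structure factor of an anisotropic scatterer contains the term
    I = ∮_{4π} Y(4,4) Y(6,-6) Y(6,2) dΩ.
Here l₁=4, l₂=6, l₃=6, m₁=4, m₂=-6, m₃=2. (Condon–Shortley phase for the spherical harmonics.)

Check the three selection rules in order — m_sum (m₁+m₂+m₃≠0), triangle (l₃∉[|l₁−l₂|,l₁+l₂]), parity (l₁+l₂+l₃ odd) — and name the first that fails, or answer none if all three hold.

none

Σmᵢ = 0  ✓
l₃∈[|l₁−l₂|,l₁+l₂]=[2,10], have l₃=6  ✓
Σlᵢ = 16 ⇒ even  ✓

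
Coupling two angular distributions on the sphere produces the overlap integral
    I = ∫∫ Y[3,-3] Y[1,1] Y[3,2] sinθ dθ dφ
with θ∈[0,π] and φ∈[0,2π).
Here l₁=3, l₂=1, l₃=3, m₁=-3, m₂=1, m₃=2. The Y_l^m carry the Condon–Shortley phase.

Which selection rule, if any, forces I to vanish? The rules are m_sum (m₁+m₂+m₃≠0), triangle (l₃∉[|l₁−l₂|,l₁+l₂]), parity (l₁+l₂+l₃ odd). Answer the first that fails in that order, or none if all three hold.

parity

azimuthal sum: -3 + 1 + 2 = 0  ✓
2 ≤ 3 ≤ 4 (triangle on l)  ✓
L = 3 + 1 + 3 = 7 (odd)  ✗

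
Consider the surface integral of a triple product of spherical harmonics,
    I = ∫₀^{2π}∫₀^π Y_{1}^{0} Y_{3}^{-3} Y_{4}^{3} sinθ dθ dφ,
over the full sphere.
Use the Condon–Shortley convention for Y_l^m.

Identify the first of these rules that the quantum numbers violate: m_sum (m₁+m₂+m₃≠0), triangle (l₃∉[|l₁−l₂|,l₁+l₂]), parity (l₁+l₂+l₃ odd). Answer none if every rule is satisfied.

none

Σmᵢ = 0  ✓
l₃∈[|l₁−l₂|,l₁+l₂]=[2,4], have l₃=4  ✓
Σlᵢ = 8 ⇒ even  ✓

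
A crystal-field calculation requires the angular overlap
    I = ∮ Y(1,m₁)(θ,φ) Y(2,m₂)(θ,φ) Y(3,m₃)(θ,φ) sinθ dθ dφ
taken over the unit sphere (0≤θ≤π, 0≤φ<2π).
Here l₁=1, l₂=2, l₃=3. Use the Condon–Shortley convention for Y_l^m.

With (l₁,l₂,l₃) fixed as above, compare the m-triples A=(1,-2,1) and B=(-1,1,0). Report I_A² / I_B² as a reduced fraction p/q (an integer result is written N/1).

Shared (l₁,l₂,l₃)=(1,2,3): N and (l;000)² cancel in I_A²/I_B².
A: Δ = 0!·2!·4!/7! = 1/105; Racah Σ t=0..0: t=0:+1/48 = 1/48; ⇒ 3j(1 2 3; 1 -2 1)² = 1/105, sgn +1
B: Δ = 0!·2!·4!/7! = 1/105; Racah Σ t=0..0: t=0:+1/12 = 1/12; ⇒ 3j(1 2 3; -1 1 0)² = 1/35, sgn -1
I_A²/I_B² = (1/105)/(1/35) = 1/3

1/3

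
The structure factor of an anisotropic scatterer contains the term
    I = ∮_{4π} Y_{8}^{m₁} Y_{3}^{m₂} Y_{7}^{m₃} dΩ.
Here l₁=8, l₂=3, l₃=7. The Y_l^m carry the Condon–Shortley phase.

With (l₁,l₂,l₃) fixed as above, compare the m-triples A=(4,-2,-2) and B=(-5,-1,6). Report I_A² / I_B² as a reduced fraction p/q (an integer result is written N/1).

l's match ⇒ only the (l;m) 3-j factors differ between A and B.
A: triangle coeff Δ(8,3,7) = 1/5290740; Σ_t [0,1]: t=0:+1/23224320 t=1:−1/26127360 = 1/209018880; (3j)²=275/1058148 [(8 3 7; 4 -2 -2)], sign=-1
B: triangle coeff Δ(8,3,7) = 1/5290740; Σ_t [1,2]: t=1:−1/2874009600 t=2:+1/319334400 = 1/359251200; (3j)²=1664/101745 [(8 3 7; -5 -1 6)], sign=-1
I_A²/I_B² = (275/1058148)/(1664/101745) = 1375/86528

1375/86528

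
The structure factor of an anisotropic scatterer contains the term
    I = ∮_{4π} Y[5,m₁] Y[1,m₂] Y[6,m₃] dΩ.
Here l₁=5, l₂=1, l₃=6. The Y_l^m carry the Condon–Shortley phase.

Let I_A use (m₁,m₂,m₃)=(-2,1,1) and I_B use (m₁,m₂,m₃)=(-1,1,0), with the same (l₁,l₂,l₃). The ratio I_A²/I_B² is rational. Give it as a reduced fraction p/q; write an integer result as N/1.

2/3

Shared (l₁,l₂,l₃)=(5,1,6): N and (l;000)² cancel in I_A²/I_B².
A: Δ = 0!·10!·2!/13! = 1/858; Racah Σ t=0..0: t=0:+1/60480 = 1/60480; ⇒ 3j(5 1 6; -2 1 1)² = 5/429, sgn -1
B: Δ = 0!·10!·2!/13! = 1/858; Racah Σ t=0..0: t=0:+1/34560 = 1/34560; ⇒ 3j(5 1 6; -1 1 0)² = 5/286, sgn +1
I_A²/I_B² = (5/429)/(5/286) = 2/3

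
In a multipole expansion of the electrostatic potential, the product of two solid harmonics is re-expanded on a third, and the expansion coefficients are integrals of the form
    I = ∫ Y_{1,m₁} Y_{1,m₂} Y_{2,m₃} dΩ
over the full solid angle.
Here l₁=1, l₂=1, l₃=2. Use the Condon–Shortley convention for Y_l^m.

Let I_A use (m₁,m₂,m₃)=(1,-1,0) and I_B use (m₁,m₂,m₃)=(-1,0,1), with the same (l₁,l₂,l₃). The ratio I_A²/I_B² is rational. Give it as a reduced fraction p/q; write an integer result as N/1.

1/3

Same 1,1,2: normalisation and zero-m 3j drop out of the ratio.
A: Δ: 0! 2! 2! / 5! → 1/30; sum: t=0:+1/4 = 1/4; 3j²(1 1 2; 1 -1 0) = Δ·Π!·Σ² = 1/30  (sign +1)
B: Δ: 0! 2! 2! / 5! → 1/30; sum: t=0:+1/2 = 1/2; 3j²(1 1 2; -1 0 1) = Δ·Π!·Σ² = 1/10  (sign -1)
I_A²/I_B² = (1/30)/(1/10) = 1/3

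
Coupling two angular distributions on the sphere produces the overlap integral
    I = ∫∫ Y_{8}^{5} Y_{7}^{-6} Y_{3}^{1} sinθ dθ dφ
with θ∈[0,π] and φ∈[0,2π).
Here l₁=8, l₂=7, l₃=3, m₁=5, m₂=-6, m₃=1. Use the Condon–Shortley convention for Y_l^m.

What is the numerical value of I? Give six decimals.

0.166985

m-sum 0 ✓  L=18 even ✓  1≤3≤15 ✓
Π(2lᵢ+1) = 17×15×7 = 1785
triangle coeff Δ(8,7,3) = 1/5290740
Σ_t [5,7]: t=5:−1/7257600 t=6:+1/2073600 t=7:−1/7257600 = 1/4838400
(3j)²=252/20995 [(8 7 3; 0 0 0)], sign=-1
Σ_t [0,1]: t=0:+1/2874009600 t=1:−1/319334400 = -1/359251200
(3j)²=1664/101745 [(8 7 3; 5 -6 1)], sign=-1
⇒ 4πI² = 10752/30685
I = (+1)√(10752/30685/(4π)) = 0.16698468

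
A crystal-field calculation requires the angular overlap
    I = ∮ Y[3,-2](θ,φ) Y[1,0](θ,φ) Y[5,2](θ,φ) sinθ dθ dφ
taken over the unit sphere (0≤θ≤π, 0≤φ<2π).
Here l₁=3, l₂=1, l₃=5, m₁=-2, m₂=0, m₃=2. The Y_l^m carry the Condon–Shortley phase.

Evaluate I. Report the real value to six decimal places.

0.000000

triangle: need 2≤l₃≤4, have 5; I=0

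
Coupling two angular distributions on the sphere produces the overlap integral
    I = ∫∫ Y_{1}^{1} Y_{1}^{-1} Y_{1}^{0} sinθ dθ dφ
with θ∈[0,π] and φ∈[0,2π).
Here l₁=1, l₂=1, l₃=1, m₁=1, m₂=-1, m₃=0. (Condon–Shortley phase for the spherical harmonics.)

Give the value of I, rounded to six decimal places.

l₁+l₂+l₃=3 is odd: 3j(l;000)=0 ⇒ I=0

0.000000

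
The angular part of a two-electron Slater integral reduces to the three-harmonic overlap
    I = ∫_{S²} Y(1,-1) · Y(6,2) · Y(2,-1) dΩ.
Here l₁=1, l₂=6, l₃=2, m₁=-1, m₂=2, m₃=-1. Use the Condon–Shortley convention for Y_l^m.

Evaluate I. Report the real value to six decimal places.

|1−6|≤2≤1+6 violated ⇒ I = 0

0.000000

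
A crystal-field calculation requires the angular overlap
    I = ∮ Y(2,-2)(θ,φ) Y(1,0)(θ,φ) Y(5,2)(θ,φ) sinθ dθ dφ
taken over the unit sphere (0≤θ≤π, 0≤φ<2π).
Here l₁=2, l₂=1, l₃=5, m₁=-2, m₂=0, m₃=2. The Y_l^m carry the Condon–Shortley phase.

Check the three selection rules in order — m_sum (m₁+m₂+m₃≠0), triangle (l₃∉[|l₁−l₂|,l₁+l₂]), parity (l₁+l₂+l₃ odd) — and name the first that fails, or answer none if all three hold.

triangle

azimuthal sum: -2 + 0 + 2 = 0  ✓
1 ≤ 5 ≤ 3 (triangle on l)  ✗
L = 2 + 1 + 5 = 8 (even)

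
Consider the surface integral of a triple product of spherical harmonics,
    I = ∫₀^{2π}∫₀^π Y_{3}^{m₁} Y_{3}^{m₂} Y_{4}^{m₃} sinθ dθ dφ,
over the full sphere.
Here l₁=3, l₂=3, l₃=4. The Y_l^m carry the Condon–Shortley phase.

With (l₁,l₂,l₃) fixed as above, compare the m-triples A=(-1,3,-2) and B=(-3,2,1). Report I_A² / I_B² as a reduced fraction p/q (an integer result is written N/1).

9/5

l's match ⇒ only the (l;m) 3-j factors differ between A and B.
A: triangle coeff Δ(3,3,4) = 1/34650; Σ_t [2,2]: t=2:+1/192 = 1/192; (3j)²=3/77 [(3 3 4; -1 3 -2)], sign=+1
B: triangle coeff Δ(3,3,4) = 1/34650; Σ_t [2,2]: t=2:+1/288 = 1/288; (3j)²=5/231 [(3 3 4; -3 2 1)], sign=-1
I_A²/I_B² = (3/77)/(5/231) = 9/5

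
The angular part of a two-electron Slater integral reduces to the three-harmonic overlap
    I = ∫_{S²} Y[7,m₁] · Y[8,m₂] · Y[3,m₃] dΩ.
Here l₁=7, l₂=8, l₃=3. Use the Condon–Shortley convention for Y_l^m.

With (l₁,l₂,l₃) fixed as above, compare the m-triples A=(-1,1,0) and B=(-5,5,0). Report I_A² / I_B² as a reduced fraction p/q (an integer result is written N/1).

Same 7,8,3: normalisation and zero-m 3j drop out of the ratio.
A: Δ: 12! 2! 4! / 19! → 1/5290740; sum: t=6:+1/6220800 t=7:−1/2419200 t=8:+1/11612160 = -29/174182400; 3j²(7 8 3; -1 1 0) = Δ·Π!·Σ² = 841/83980  (sign +1)
B: Δ: 12! 2! 4! / 19! → 1/5290740; sum: t=10:+1/87091200 t=11:−1/159667200 t=12:+1/5748019200 = 31/5748019200; 3j²(7 8 3; -5 5 0) = Δ·Π!·Σ² = 961/135660  (sign -1)
I_A²/I_B² = (841/83980)/(961/135660) = 17661/12493

17661/12493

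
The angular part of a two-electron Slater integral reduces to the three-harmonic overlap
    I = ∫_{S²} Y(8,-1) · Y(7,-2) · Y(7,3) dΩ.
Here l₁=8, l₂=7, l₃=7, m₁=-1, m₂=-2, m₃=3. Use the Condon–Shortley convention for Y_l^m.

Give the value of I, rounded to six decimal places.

m-sum 0 ✓  L=22 even ✓  1≤7≤15 ✓
Π(2lᵢ+1) = 17×15×15 = 3825
triangle coeff Δ(8,7,7) = 1/22086194130
Σ_t [1,7]: t=1:−1/18289152000 t=2:+1/248832000 t=3:−1/24883200 t=4:+1/11943936 t=5:−1/24883200 t=6:+1/248832000 t=7:−1/18289152000 = 11/975421440
(3j)²=1750/289731 [(8 7 7; 0 0 0)], sign=-1
Σ_t [1,5]: t=1:−1/9754214400 t=2:+1/261273600 t=3:−1/49766400 t=4:+1/49766400 t=5:−1/298598400 = 11/29262643200
(3j)²=30/676039 [(8 7 7; -1 -2 3)], sign=+1
⇒ 4πI² = 562500/548653937
I = (-1)√(562500/548653937/(4π)) = -0.00903248

-0.009032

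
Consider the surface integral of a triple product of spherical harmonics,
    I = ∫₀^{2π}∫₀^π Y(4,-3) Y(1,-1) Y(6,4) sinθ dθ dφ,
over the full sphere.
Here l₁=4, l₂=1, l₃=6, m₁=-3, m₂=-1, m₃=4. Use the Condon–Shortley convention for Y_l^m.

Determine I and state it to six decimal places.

0.000000

l₃=6 ∉ [3,5] — triangle fails ⇒ I = 0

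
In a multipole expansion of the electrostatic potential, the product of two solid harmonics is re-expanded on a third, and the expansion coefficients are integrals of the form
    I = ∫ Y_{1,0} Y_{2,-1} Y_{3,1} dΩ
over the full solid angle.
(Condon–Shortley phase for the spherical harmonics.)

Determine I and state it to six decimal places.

-0.233597

Checks pass: Σm=0; 6 even; l₃=3∈[1,3].
(2·1+1)(2·2+1)(2·3+1) = 105
Δ: 0! 2! 4! / 7! → 1/105
sum: t=0:+1/4 = 1/4
3j²(1 2 3; 0 0 0) = Δ·Π!·Σ² = 3/35  (sign -1)
sum: t=0:+1/6 = 1/6
3j²(1 2 3; 0 -1 1) = Δ·Π!·Σ² = 8/105  (sign +1)
combine: 4πI² = 105·3/35·8/105 = 24/35
take √, sign -1: I = -0.23359668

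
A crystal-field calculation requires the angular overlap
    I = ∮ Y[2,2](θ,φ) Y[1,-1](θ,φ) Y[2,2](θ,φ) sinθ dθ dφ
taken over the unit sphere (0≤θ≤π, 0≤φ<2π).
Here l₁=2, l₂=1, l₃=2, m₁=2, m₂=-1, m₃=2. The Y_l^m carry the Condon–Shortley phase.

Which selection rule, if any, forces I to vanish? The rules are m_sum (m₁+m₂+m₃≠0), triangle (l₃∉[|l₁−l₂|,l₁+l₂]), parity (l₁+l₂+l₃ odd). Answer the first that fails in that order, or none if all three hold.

m_sum

azimuthal sum: 2 − 1 + 2 = 3  ✗
1 ≤ 2 ≤ 3 (triangle on l)
L = 2 + 1 + 2 = 5 (odd)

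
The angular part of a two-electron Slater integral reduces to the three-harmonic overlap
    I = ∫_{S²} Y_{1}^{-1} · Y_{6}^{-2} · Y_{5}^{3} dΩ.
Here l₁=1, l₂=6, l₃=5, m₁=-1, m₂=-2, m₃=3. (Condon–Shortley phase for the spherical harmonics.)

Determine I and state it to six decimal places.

0.100084

m-sum 0 ✓  L=12 even ✓  5≤5≤7 ✓
Π(2lᵢ+1) = 3×13×11 = 429
triangle coeff Δ(1,6,5) = 1/858
Σ_t [1,1]: t=1:−1/14400 = -1/14400
(3j)²=6/143 [(1 6 5; 0 0 0)], sign=+1
Σ_t [2,2]: t=2:+1/161280 = 1/161280
(3j)²=1/143 [(1 6 5; -1 -2 3)], sign=+1
⇒ 4πI² = 18/143
I = (+1)√(18/143/(4π)) = 0.10008369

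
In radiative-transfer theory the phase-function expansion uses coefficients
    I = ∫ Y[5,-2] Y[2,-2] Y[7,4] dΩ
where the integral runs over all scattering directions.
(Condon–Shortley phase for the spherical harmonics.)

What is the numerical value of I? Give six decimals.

0.205860

Checks pass: Σm=0; 14 even; l₃=7∈[3,7].
(2·5+1)(2·2+1)(2·7+1) = 825
Δ: 0! 10! 4! / 15! → 1/15015
sum: t=0:+1/57600 = 1/57600
3j²(5 2 7; 0 0 0) = Δ·Π!·Σ² = 21/715  (sign -1)
sum: t=0:+1/725760 = 1/725760
3j²(5 2 7; -2 -2 4) = Δ·Π!·Σ² = 2/91  (sign -1)
combine: 4πI² = 825·21/715·2/91 = 90/169
take √, sign +1: I = 0.20586047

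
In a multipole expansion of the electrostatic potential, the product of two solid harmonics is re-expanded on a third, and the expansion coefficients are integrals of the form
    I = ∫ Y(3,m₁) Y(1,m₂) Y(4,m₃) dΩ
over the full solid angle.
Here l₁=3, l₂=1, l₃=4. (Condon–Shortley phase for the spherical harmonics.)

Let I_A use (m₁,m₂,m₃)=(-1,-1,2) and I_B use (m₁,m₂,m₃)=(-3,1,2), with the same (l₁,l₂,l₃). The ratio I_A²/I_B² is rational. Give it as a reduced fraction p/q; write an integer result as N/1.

Shared (l₁,l₂,l₃)=(3,1,4): N and (l;000)² cancel in I_A²/I_B².
A: Δ = 0!·6!·2!/9! = 1/252; Racah Σ t=0..0: t=0:+1/96 = 1/96; ⇒ 3j(3 1 4; -1 -1 2)² = 5/84, sgn +1
B: Δ = 0!·6!·2!/9! = 1/252; Racah Σ t=0..0: t=0:+1/1440 = 1/1440; ⇒ 3j(3 1 4; -3 1 2)² = 1/252, sgn +1
I_A²/I_B² = (5/84)/(1/252) = 15/1

15/1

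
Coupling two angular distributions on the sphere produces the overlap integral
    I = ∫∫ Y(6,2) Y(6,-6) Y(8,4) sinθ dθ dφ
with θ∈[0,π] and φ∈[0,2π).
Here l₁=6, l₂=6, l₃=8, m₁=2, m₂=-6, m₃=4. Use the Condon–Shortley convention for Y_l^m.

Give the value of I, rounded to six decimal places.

Rules hold: Σm=0, L=20 even, 0≤8≤12.
N = 13·13·17 = 2873
Δ = 4!·8!·8!/21! = 1/1309458150
Racah Σ t=0..4: t=0:+1/49766400 t=1:−1/3110400 t=2:+1/1327104 t=3:−1/3110400 t=4:+1/49766400 = 1/6635520
⇒ 3j(6 6 8; 0 0 0)² = 350/46189, sgn +1
Racah Σ t=0..0: t=0:+1/557383680 = 1/557383680
⇒ 3j(6 6 8; 2 -6 4)² = 55/4199, sgn +1
4πI² = N·(3j₀)²·(3jₘ)² = 1750/6137
I = +1·√(0.285156/4π) = 0.15063852

0.150639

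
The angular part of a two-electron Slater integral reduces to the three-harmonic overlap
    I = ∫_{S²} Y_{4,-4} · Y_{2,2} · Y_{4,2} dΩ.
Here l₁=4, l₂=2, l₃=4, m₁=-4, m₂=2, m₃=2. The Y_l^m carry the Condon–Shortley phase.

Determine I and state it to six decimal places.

m-sum 0 ✓  L=10 even ✓  2≤4≤6 ✓
Π(2lᵢ+1) = 9×5×9 = 405
triangle coeff Δ(4,2,4) = 1/13860
Σ_t [0,2]: t=0:+1/192 t=1:−1/36 t=2:+1/192 = -5/288
(3j)²=20/693 [(4 2 4; 0 0 0)], sign=-1
Σ_t [2,2]: t=2:+1/2880 = 1/2880
(3j)²=2/165 [(4 2 4; -4 2 2)], sign=+1
⇒ 4πI² = 120/847
I = (-1)√(120/847/(4π)) = -0.10618031

-0.106180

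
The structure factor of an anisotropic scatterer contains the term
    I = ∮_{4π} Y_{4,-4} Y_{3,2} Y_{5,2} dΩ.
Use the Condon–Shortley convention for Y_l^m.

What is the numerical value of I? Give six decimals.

Checks pass: Σm=0; 12 even; l₃=5∈[1,7].
(2·4+1)(2·3+1)(2·5+1) = 693
Δ: 2! 6! 4! / 13! → 1/180180
sum: t=0:+1/576 t=1:−1/144 t=2:+1/576 = -1/288
3j²(4 3 5; 0 0 0) = Δ·Π!·Σ² = 20/1001  (sign +1)
sum: t=2:+1/8640 = 1/8640
3j²(4 3 5; -4 2 2) = Δ·Π!·Σ² = 14/1287  (sign -1)
combine: 4πI² = 693·20/1001·14/1287 = 280/1859
take √, sign -1: I = -0.10947990

-0.109480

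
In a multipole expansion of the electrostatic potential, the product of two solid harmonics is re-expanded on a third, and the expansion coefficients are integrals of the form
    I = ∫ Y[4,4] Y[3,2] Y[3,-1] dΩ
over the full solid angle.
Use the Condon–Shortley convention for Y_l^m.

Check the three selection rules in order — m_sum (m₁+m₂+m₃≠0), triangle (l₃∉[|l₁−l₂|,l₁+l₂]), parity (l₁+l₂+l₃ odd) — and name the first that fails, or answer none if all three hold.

m_sum

azimuthal sum: 4 + 2 − 1 = 5  ✗
1 ≤ 3 ≤ 7 (triangle on l)
L = 4 + 3 + 3 = 10 (even)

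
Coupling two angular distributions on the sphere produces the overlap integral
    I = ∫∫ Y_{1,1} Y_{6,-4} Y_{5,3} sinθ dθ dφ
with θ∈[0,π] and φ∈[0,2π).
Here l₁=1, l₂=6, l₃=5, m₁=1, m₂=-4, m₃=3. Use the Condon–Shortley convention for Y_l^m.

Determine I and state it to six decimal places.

0.274090

m-sum 0 ✓  L=12 even ✓  5≤5≤7 ✓
Π(2lᵢ+1) = 3×13×11 = 429
triangle coeff Δ(1,6,5) = 1/858
Σ_t [1,1]: t=1:−1/14400 = -1/14400
(3j)²=6/143 [(1 6 5; 0 0 0)], sign=+1
Σ_t [0,0]: t=0:+1/161280 = 1/161280
(3j)²=15/286 [(1 6 5; 1 -4 3)], sign=+1
⇒ 4πI² = 135/143
I = (+1)√(135/143/(4π)) = 0.27409047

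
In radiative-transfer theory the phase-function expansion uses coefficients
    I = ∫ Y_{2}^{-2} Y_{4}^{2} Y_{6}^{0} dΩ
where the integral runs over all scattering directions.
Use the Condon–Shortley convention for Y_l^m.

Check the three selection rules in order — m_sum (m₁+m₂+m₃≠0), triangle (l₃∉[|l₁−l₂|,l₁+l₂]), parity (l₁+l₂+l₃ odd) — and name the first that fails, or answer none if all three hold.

m₁+m₂+m₃ = -2 + 2 + 0 = 0  ✓
triangle: |2−4|=2 ≤ l₃=6 ≤ 2+4=6  ✓
parity: l₁+l₂+l₃ = 12 is even  ✓

none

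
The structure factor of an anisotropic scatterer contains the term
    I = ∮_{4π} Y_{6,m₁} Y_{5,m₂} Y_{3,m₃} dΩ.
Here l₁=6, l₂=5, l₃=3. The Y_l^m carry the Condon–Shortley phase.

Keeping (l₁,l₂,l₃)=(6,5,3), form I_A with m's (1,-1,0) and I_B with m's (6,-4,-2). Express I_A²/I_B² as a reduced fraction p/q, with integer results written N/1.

35/99

l's match ⇒ only the (l;m) 3-j factors differ between A and B.
A: triangle coeff Δ(6,5,3) = 1/675675; Σ_t [2,4]: t=2:+1/17280 t=3:−1/2880 t=4:+1/6912 = -1/6912; (3j)²=5/429 [(6 5 3; 1 -1 0)], sign=+1
B: triangle coeff Δ(6,5,3) = 1/675675; Σ_t [0,0]: t=0:+1/967680 = 1/967680; (3j)²=3/91 [(6 5 3; 6 -4 -2)], sign=-1
I_A²/I_B² = (5/429)/(3/91) = 35/99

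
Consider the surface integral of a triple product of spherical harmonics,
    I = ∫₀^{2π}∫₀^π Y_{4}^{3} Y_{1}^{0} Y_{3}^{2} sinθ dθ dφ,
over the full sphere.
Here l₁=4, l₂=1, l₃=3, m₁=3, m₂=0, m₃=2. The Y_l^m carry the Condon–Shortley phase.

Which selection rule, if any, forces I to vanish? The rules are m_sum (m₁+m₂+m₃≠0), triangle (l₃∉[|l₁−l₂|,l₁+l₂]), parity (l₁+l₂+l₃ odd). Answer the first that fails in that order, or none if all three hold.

m_sum

m₁+m₂+m₃ = 3 + 0 + 2 = 5  ✗
triangle: |4−1|=3 ≤ l₃=3 ≤ 4+1=5
parity: l₁+l₂+l₃ = 8 is even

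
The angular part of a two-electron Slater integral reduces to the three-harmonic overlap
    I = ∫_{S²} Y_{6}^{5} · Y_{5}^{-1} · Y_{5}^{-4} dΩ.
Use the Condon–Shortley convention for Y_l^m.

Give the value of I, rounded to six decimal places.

Rules hold: Σm=0, L=16 even, 1≤5≤11.
N = 13·11·11 = 1573
Δ = 6!·6!·4!/17! = 1/28588560
Racah Σ t=1..5: t=1:−1/345600 t=2:+1/13824 t=3:−1/5184 t=4:+1/13824 t=5:−1/345600 = -7/129600
⇒ 3j(6 5 5; 0 0 0)² = 80/7293, sgn +1
Racah Σ t=0..1: t=0:+1/2073600 t=1:−1/518400 = -1/691200
⇒ 3j(6 5 5; 5 -1 -4)² = 81/4420, sgn +1
4πI² = N·(3j₀)²·(3jₘ)² = 1188/3757
I = +1·√(0.31621/4π) = 0.15862904

0.158629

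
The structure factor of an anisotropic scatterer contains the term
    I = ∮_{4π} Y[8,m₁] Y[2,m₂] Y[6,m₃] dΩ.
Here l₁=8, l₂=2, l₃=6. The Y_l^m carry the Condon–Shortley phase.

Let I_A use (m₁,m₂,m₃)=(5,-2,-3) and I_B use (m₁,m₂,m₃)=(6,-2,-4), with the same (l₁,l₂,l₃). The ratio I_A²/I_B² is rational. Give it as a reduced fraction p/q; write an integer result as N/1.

5/7

l's match ⇒ only the (l;m) 3-j factors differ between A and B.
A: triangle coeff Δ(8,2,6) = 1/30940; Σ_t [0,0]: t=0:+1/52254720 = 1/52254720; (3j)²=11/476 [(8 2 6; 5 -2 -3)], sign=-1
B: triangle coeff Δ(8,2,6) = 1/30940; Σ_t [0,0]: t=0:+1/174182400 = 1/174182400; (3j)²=11/340 [(8 2 6; 6 -2 -4)], sign=+1
I_A²/I_B² = (11/476)/(11/340) = 5/7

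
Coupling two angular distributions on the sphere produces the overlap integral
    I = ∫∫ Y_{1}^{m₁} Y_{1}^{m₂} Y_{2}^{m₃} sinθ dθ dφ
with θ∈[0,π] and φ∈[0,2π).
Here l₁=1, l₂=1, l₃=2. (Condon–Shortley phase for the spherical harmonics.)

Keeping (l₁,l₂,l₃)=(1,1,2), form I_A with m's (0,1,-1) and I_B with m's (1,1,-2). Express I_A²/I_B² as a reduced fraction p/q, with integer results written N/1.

Shared (l₁,l₂,l₃)=(1,1,2): N and (l;000)² cancel in I_A²/I_B².
A: Δ = 0!·2!·2!/5! = 1/30; Racah Σ t=0..0: t=0:+1/2 = 1/2; ⇒ 3j(1 1 2; 0 1 -1)² = 1/10, sgn -1
B: Δ = 0!·2!·2!/5! = 1/30; Racah Σ t=0..0: t=0:+1/4 = 1/4; ⇒ 3j(1 1 2; 1 1 -2)² = 1/5, sgn +1
I_A²/I_B² = (1/10)/(1/5) = 1/2

1/2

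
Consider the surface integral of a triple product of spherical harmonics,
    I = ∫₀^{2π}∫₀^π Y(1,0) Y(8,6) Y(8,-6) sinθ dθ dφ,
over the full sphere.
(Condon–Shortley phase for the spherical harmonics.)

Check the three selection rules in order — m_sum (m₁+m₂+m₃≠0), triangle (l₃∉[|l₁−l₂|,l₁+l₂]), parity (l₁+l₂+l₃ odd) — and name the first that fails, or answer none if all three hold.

m₁+m₂+m₃ = 0 + 6 − 6 = 0  ✓
triangle: |1−8|=7 ≤ l₃=8 ≤ 1+8=9  ✓
parity: l₁+l₂+l₃ = 17 is odd  ✗

parity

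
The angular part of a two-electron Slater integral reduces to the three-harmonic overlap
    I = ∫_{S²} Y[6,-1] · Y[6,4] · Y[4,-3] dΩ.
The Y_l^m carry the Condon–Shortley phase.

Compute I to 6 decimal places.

-0.154578

Checks pass: Σm=0; 16 even; l₃=4∈[0,12].
(2·6+1)(2·6+1)(2·4+1) = 1521
Δ: 8! 4! 4! / 17! → 1/15315300
sum: t=2:+1/829440 t=3:−1/25920 t=4:+1/9216 t=5:−1/25920 t=6:+1/829440 = 7/207360
3j²(6 6 4; 0 0 0) = Δ·Π!·Σ² = 28/2431  (sign +1)
sum: t=6:+1/207360 t=7:−1/725760 = 1/290304
3j²(6 6 4; -1 4 -3) = Δ·Π!·Σ² = 125/7293  (sign -1)
combine: 4πI² = 1521·28/2431·125/7293 = 10500/34969
take √, sign -1: I = -0.15457815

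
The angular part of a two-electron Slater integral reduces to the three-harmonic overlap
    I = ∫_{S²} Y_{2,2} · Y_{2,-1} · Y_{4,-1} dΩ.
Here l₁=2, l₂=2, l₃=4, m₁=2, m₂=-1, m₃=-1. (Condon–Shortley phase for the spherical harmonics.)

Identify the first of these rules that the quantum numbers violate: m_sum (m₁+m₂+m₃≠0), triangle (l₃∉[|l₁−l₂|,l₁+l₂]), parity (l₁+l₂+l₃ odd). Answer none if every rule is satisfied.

none

azimuthal sum: 2 − 1 − 1 = 0  ✓
0 ≤ 4 ≤ 4 (triangle on l)  ✓
L = 2 + 2 + 4 = 8 (even)  ✓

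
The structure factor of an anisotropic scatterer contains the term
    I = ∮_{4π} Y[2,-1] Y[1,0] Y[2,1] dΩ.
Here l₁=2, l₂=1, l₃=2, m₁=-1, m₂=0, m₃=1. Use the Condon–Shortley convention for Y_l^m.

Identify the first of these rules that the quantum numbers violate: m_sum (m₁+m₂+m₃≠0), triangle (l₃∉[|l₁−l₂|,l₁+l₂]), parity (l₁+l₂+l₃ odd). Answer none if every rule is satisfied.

parity

Σmᵢ = 0  ✓
l₃∈[|l₁−l₂|,l₁+l₂]=[1,3], have l₃=2  ✓
Σlᵢ = 5 ⇒ odd  ✗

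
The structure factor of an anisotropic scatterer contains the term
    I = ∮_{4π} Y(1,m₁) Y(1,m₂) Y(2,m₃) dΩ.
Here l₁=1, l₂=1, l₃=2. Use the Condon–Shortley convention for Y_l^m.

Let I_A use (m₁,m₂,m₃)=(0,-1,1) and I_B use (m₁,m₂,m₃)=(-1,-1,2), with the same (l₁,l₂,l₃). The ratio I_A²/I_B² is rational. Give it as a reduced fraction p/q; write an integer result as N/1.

l's match ⇒ only the (l;m) 3-j factors differ between A and B.
A: triangle coeff Δ(1,1,2) = 1/30; Σ_t [0,0]: t=0:+1/2 = 1/2; (3j)²=1/10 [(1 1 2; 0 -1 1)], sign=-1
B: triangle coeff Δ(1,1,2) = 1/30; Σ_t [0,0]: t=0:+1/4 = 1/4; (3j)²=1/5 [(1 1 2; -1 -1 2)], sign=+1
I_A²/I_B² = (1/10)/(1/5) = 1/2

1/2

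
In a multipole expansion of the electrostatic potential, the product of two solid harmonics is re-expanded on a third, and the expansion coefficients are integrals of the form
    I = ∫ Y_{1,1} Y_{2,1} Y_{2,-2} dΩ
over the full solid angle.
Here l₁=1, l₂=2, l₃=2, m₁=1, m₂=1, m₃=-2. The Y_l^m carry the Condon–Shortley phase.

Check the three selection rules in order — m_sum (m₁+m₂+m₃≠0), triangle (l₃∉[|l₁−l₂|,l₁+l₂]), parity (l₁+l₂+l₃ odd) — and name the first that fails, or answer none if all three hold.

parity

azimuthal sum: 1 + 1 − 2 = 0  ✓
1 ≤ 2 ≤ 3 (triangle on l)  ✓
L = 1 + 2 + 2 = 5 (odd)  ✗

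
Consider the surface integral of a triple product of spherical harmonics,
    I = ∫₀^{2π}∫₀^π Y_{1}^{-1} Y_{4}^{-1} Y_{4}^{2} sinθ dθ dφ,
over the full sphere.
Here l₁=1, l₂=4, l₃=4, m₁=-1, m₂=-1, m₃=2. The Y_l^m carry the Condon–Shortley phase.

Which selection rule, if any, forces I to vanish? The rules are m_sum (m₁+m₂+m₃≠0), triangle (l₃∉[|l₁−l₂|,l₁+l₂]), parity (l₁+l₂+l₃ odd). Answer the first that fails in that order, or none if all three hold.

parity

m₁+m₂+m₃ = -1 − 1 + 2 = 0  ✓
triangle: |1−4|=3 ≤ l₃=4 ≤ 1+4=5  ✓
parity: l₁+l₂+l₃ = 9 is odd  ✗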